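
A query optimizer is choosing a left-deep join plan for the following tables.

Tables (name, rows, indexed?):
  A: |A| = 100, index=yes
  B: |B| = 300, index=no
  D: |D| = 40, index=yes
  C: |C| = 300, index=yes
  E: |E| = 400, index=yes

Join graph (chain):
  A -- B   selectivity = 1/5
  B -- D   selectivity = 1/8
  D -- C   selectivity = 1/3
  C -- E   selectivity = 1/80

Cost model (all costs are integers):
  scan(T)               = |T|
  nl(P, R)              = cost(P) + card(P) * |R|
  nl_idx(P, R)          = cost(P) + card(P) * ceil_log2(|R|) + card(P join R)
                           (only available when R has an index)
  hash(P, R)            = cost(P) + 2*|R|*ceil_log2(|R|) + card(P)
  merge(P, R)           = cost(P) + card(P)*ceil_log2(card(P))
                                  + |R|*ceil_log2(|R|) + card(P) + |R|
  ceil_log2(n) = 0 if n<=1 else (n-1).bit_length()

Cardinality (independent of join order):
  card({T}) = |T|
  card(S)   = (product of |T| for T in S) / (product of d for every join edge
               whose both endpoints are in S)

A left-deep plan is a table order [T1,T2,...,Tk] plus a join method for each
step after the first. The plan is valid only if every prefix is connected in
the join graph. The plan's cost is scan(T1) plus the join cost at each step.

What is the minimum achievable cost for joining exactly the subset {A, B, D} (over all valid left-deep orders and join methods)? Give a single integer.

Selinger DP over subsets of {A,B,D}:
  {A}: scan cost=100, card=100
  {B}: scan cost=300, card=300
  {D}: scan cost=40, card=40
  {AB}: card=6000; try (A,hash)→2000, (B,merge)→3900, (A,merge)→4100, (B,hash)→5600, (A,nl_idx)→8400, (B,nl)→30100 …(+1); best=2000 via (A,hash)
  {BD}: card=1500; try (D,hash)→1080, (B,merge)→3320, (D,merge)→3580, (D,nl_idx)→3600, (B,hash)→5480, (B,nl)→12040 …(+1); best=1080 via (D,hash)
  {ABD}: card=30000; try (A,hash)→3980, (D,hash)→8480, (A,merge)→19880, (A,nl_idx)→41580, (D,nl_idx)→68000, (D,merge)→86280 …(+2); best=3980 via (A,hash)

3980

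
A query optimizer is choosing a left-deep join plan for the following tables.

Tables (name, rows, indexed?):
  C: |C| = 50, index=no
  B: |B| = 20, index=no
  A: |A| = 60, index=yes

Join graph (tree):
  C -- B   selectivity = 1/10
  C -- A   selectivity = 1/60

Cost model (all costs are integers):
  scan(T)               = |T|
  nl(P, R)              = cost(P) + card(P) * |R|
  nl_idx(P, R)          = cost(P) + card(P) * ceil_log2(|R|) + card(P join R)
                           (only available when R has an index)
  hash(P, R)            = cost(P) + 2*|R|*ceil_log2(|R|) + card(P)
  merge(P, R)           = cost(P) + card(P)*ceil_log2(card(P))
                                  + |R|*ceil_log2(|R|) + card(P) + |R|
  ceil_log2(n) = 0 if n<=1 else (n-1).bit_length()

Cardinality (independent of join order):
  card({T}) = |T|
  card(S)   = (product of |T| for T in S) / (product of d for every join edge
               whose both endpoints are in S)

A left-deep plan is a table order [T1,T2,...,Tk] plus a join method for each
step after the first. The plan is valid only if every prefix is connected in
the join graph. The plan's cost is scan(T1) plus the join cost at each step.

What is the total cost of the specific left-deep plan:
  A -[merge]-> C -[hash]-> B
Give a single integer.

step 1: scan A: cost=60, card=60
step 2: join C via merge
    card(P join C) = 60*50/(60) = 50
    cost = 60 + 60*6 + 50*6 + 60 + 50 = 830
step 3: join B via hash
    card(P join B) = 50*20/(10) = 100
    cost = 830 + 2*20*5 + 50 = 1080

1080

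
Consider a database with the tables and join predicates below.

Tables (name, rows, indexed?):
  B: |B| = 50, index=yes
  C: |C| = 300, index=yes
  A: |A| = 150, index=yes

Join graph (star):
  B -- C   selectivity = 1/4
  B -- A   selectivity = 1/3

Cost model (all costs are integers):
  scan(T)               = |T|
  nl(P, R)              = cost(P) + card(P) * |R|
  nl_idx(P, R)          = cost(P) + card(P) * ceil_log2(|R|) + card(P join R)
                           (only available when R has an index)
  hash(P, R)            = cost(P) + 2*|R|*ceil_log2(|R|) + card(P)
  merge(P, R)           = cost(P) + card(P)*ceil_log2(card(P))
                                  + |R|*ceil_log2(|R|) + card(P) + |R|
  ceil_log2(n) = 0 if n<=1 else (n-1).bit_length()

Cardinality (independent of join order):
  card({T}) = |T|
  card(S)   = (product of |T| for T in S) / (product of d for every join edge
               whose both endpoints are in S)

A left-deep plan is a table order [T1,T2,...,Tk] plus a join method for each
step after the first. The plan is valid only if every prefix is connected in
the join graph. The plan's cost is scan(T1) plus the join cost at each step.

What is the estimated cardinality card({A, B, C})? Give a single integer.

Tables in S: A(150), B(50), C(300)
Edges inside S: B-C(d=4), B-A(d=3)
numerator = 150 * 50 * 300 = 2250000
denominator = 4 * 3 = 12
card(S) = 2250000 / 12 = 187500

187500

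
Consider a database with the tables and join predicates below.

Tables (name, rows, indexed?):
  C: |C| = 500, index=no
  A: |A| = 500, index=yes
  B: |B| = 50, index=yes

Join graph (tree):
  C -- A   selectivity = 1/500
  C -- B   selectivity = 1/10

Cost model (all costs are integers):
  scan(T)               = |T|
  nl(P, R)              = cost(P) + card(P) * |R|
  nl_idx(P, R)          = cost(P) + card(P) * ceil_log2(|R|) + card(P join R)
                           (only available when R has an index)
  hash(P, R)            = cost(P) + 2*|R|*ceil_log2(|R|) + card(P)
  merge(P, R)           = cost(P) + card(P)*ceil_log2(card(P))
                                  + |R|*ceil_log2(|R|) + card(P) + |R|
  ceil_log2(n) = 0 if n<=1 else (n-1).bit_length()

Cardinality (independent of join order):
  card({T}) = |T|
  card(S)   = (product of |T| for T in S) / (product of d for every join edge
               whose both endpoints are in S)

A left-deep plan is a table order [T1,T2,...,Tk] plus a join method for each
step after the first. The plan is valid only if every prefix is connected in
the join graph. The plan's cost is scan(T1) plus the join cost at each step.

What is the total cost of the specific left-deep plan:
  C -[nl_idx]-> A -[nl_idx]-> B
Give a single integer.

step 1: scan C: cost=500, card=500
step 2: join A via nl_idx
    card(P join A) = 500*500/(500) = 500
    cost = 500 + 500*9 + 500 = 5500
step 3: join B via nl_idx
    card(P join B) = 500*50/(10) = 2500
    cost = 5500 + 500*6 + 2500 = 11000

11000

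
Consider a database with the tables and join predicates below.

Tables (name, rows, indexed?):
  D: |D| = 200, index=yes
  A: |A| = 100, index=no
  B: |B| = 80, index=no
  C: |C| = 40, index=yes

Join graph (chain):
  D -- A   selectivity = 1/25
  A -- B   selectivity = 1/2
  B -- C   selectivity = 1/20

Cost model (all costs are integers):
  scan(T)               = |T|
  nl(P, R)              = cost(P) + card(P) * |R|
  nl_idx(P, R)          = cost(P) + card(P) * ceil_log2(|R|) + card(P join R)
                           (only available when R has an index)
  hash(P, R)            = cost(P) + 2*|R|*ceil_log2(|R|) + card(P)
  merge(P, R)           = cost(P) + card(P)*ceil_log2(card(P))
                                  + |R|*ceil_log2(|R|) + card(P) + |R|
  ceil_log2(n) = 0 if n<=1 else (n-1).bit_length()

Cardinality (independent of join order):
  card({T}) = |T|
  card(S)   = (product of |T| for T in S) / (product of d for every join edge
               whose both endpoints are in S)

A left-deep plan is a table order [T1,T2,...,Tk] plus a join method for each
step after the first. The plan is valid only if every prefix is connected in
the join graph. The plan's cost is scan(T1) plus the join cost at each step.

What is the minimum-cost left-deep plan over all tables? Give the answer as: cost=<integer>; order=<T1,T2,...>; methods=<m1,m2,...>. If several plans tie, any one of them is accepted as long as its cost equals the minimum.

Selinger DP (subsets sized 1..n):
  {D}: scan cost=200, card=200
  {A}: scan cost=100, card=100
  {B}: scan cost=80, card=80
  {C}: scan cost=40, card=40
  {AD}: card=800; try (D,nl_idx)→1700, (A,hash)→1800, (D,merge)→2700, (A,merge)→2800, (D,hash)→3400, (D,nl)→20100 …(+1); best=1700 via (D,nl_idx)
  {AB}: card=4000; try (B,hash)→1320, (A,merge)→1520, (B,merge)→1540, (A,hash)→1560, (A,nl)→8080, (B,nl)→8100; best=1320 via (B,hash)
  {BC}: card=160; try (C,hash)→640, (C,nl_idx)→720, (B,merge)→960, (C,merge)→1000, (B,hash)→1200, (B,nl)→3240 …(+1); best=640 via (C,hash)
  {ABD}: card=32000; try (B,hash)→3620, (D,hash)→8520, (B,merge)→11140, (D,merge)→55120, (D,nl_idx)→65320, (B,nl)→65700 …(+1); best=3620 via (B,hash)
  {ABC}: card=8000; try (A,hash)→2200, (A,merge)→2880, (C,hash)→5800, (A,nl)→16640, (C,nl_idx)→33320, (C,merge)→53600 …(+1); best=2200 via (A,hash)
  {ABCD}: card=64000; try (D,hash)→13400, (C,hash)→36100, (D,merge)→116000, (D,nl_idx)→130200, (C,nl_idx)→259620, (C,merge)→515900 …(+2); best=13400 via (D,hash)

cost=13400; order=B,C,A,D; methods=hash,hash,hash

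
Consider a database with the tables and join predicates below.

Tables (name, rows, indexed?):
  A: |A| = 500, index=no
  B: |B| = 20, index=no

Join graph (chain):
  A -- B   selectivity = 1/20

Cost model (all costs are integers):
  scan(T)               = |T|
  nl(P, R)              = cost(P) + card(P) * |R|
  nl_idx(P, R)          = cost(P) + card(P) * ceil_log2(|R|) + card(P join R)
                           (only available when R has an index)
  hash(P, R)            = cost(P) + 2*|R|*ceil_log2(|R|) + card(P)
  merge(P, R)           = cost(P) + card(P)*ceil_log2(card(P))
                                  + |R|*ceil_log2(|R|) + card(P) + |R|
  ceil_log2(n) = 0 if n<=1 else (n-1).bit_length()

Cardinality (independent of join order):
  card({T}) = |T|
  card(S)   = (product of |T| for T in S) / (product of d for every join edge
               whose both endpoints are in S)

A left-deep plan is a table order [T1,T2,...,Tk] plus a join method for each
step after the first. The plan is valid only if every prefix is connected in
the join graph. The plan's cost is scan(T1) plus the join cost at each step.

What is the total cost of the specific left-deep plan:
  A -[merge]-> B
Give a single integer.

5620

step 1: scan A: cost=500, card=500
step 2: join B via merge
    card(P join B) = 500*20/(20) = 500
    cost = 500 + 500*9 + 20*5 + 500 + 20 = 5620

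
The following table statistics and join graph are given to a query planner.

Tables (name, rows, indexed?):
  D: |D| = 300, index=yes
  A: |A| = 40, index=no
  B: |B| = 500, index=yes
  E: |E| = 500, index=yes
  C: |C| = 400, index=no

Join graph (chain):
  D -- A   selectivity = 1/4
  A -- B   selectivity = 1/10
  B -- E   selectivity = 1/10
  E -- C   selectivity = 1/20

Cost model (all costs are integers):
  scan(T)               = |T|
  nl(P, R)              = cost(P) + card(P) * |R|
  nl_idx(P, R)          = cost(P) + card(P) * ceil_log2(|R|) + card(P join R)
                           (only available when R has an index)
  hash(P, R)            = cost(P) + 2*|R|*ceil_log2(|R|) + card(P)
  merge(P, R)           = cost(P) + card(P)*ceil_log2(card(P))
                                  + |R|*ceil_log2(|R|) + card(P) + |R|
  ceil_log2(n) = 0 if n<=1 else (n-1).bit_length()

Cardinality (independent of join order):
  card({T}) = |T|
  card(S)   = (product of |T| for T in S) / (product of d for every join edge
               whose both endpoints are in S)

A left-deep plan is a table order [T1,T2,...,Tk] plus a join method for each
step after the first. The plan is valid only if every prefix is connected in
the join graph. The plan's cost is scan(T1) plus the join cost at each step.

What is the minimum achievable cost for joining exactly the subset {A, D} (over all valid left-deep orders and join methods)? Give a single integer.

1080

Selinger DP over subsets of {A,D}:
  {D}: scan cost=300, card=300
  {A}: scan cost=40, card=40
  {AD}: card=3000; try (A,hash)→1080, (D,merge)→3320, (D,nl_idx)→3400, (A,merge)→3580, (D,hash)→5480, (D,nl)→12040 …(+1); best=1080 via (A,hash)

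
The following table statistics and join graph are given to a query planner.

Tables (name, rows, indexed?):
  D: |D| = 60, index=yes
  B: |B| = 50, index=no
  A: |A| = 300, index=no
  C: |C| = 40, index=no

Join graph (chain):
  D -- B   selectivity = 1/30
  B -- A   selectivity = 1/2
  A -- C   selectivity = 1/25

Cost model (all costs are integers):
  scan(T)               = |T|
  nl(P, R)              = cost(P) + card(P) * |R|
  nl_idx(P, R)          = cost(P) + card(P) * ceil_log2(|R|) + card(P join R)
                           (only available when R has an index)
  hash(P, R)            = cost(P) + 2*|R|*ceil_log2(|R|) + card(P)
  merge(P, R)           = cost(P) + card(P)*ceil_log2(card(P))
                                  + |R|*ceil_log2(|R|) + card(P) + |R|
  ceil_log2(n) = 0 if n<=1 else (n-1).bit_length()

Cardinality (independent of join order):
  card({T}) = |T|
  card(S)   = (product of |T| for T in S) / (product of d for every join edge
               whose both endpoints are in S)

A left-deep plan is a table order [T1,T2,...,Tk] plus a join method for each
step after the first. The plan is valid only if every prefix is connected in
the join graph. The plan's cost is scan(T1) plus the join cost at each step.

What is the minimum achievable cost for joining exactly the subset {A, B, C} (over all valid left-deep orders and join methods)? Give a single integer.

Selinger DP over subsets of {A,B,C}:
  {B}: scan cost=50, card=50
  {A}: scan cost=300, card=300
  {C}: scan cost=40, card=40
  {AB}: card=7500; try (B,hash)→1200, (A,merge)→3400, (B,merge)→3650, (A,hash)→5500, (A,nl)→15050, (B,nl)→15300; best=1200 via (B,hash)
  {AC}: card=480; try (C,hash)→1080, (A,merge)→3320, (C,merge)→3580, (A,hash)→5480, (A,nl)→12040, (C,nl)→12300; best=1080 via (C,hash)
  {ABC}: card=12000; try (B,hash)→2160, (B,merge)→6230, (C,hash)→9180, (B,nl)→25080, (C,merge)→106480, (C,nl)→301200; best=2160 via (B,hash)

2160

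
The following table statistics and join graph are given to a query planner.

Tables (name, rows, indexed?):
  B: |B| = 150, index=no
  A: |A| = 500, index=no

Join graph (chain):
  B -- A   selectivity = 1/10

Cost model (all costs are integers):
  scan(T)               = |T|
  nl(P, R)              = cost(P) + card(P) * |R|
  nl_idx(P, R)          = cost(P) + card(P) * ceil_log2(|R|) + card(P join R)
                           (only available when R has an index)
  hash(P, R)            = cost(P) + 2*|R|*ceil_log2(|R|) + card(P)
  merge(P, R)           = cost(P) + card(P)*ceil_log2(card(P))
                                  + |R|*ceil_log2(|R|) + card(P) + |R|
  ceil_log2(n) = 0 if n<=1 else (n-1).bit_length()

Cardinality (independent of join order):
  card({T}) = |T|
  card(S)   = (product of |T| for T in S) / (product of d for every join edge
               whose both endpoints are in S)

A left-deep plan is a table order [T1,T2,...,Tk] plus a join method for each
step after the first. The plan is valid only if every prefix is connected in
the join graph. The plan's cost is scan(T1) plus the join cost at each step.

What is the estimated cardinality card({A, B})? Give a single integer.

7500

Tables in S: A(500), B(150)
Edges inside S: B-A(d=10)
numerator = 500 * 150 = 75000
denominator = 10 = 10
card(S) = 75000 / 10 = 7500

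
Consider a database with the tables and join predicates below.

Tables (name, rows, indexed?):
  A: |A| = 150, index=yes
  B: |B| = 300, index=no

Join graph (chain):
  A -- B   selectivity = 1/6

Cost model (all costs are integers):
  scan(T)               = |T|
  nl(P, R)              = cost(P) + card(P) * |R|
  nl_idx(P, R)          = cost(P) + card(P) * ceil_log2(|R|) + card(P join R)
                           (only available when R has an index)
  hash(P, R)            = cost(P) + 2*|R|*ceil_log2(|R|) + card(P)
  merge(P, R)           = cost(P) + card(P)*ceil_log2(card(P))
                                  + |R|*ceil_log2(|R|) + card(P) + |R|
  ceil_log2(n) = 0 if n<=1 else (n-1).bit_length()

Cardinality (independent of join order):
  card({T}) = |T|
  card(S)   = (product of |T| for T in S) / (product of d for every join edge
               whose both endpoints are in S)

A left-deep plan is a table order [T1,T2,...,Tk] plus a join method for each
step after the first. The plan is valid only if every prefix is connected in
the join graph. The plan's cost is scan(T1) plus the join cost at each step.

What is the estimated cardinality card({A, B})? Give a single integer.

7500

Tables in S: A(150), B(300)
Edges inside S: A-B(d=6)
numerator = 150 * 300 = 45000
denominator = 6 = 6
card(S) = 45000 / 6 = 7500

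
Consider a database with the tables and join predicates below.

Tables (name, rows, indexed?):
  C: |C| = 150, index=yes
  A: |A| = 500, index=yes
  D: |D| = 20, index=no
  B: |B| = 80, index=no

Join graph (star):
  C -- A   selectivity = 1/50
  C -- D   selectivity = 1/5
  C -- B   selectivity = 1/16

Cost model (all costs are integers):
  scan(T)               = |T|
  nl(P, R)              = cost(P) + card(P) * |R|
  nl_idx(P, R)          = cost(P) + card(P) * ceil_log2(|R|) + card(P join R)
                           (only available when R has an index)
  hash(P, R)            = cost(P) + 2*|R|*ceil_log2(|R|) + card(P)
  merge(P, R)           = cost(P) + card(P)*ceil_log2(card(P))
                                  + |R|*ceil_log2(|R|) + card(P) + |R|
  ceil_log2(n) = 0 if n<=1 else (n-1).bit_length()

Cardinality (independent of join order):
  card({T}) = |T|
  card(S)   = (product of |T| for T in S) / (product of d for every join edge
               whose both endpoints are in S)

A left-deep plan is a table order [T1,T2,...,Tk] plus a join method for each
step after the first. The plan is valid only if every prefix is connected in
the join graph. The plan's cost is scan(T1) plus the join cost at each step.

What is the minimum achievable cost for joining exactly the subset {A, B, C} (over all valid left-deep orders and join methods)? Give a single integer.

Selinger DP over subsets of {A,B,C}:
  {C}: scan cost=150, card=150
  {A}: scan cost=500, card=500
  {B}: scan cost=80, card=80
  {AC}: card=1500; try (A,nl_idx)→3000, (C,hash)→3400, (C,nl_idx)→6000, (A,merge)→6500, (C,merge)→6850, (A,hash)→9300 …(+2); best=3000 via (A,nl_idx)
  {BC}: card=750; try (B,hash)→1420, (C,nl_idx)→1470, (C,merge)→2070, (B,merge)→2140, (C,hash)→2560, (C,nl)→12080 …(+1); best=1420 via (B,hash)
  {ABC}: card=7500; try (B,hash)→5620, (A,hash)→11170, (A,merge)→14670, (A,nl_idx)→15670, (B,merge)→21640, (B,nl)→123000 …(+1); best=5620 via (B,hash)

5620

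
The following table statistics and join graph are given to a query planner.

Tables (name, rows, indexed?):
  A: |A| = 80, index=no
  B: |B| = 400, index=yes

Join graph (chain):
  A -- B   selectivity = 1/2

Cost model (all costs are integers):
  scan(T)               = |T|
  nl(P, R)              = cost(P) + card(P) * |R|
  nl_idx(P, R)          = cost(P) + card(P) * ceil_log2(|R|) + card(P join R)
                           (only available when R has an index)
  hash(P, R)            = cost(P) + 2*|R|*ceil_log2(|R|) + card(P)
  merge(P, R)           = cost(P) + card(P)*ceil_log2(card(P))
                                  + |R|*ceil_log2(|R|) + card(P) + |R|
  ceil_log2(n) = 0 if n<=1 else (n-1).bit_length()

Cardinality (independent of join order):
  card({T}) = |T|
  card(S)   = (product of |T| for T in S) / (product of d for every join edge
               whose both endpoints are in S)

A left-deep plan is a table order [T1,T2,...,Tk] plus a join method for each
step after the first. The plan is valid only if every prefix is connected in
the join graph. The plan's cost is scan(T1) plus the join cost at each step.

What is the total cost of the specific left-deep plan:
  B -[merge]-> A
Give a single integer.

step 1: scan B: cost=400, card=400
step 2: join A via merge
    card(P join A) = 400*80/(2) = 16000
    cost = 400 + 400*9 + 80*7 + 400 + 80 = 5040

5040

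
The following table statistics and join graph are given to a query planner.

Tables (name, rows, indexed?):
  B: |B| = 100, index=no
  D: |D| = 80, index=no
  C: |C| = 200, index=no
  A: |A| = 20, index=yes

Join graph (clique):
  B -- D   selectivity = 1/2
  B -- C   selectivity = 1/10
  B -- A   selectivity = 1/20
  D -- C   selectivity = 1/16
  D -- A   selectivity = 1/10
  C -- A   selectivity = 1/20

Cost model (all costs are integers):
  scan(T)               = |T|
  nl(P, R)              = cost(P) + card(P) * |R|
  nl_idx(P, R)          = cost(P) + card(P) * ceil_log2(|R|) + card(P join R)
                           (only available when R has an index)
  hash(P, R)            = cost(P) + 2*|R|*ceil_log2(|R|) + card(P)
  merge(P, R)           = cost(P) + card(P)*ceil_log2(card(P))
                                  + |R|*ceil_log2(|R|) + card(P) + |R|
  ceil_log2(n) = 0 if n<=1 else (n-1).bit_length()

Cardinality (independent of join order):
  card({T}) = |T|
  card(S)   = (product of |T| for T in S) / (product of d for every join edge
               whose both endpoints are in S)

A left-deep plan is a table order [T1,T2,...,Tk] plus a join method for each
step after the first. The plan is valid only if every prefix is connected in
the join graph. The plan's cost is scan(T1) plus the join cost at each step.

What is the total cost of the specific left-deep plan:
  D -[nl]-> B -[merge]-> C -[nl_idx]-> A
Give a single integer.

86905

step 1: scan D: cost=80, card=80
step 2: join B via nl
    card(P join B) = 80*100/(2) = 4000
    cost = 80 + 80*100 = 8080
step 3: join C via merge
    card(P join C) = 4000*200/(10*16) = 5000
    cost = 8080 + 4000*12 + 200*8 + 4000 + 200 = 61880
step 4: join A via nl_idx
    card(P join A) = 5000*20/(20*10*20) = 25
    cost = 61880 + 5000*5 + 25 = 86905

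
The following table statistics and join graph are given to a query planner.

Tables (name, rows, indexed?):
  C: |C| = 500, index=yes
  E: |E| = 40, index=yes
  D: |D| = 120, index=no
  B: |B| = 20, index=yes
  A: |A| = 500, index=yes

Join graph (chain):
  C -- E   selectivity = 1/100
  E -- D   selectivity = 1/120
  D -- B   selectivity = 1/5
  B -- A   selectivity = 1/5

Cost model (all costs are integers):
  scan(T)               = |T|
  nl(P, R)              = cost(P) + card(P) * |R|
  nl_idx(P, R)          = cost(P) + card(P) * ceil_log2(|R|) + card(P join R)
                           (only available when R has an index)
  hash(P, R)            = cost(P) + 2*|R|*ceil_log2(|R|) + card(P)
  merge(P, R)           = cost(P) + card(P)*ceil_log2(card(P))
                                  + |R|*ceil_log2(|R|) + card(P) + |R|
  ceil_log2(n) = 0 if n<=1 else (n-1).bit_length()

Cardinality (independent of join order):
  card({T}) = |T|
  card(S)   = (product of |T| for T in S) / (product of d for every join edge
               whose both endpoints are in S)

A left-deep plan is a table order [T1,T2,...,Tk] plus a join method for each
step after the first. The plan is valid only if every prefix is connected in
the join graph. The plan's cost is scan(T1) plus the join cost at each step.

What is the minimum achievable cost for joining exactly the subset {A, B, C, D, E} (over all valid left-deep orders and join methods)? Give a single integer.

11480

Selinger DP over subsets of {A,B,C,D,E}:
  {C}: scan cost=500, card=500
  {E}: scan cost=40, card=40
  {D}: scan cost=120, card=120
  {B}: scan cost=20, card=20
  {A}: scan cost=500, card=500
  {CE}: card=200; try (C,nl_idx)→600, (E,hash)→1480, (E,nl_idx)→3700, (C,merge)→5320, (E,merge)→5780, (C,hash)→9080 …(+2); best=600 via (C,nl_idx)
  {DE}: card=40; try (E,hash)→720, (E,nl_idx)→880, (D,merge)→1280, (E,merge)→1360, (D,hash)→1760, (D,nl)→4840 …(+1); best=720 via (E,hash)
  {BD}: card=480; try (B,hash)→440, (D,merge)→1100, (B,merge)→1200, (B,nl_idx)→1200, (D,hash)→1720, (D,nl)→2420 …(+1); best=440 via (B,hash)
  {AB}: card=2000; try (B,hash)→1200, (A,nl_idx)→2200, (B,nl_idx)→5000, (A,merge)→5140, (B,merge)→5620, (A,hash)→9040 …(+2); best=1200 via (B,hash)
  {CDE}: card=200; try (C,nl_idx)→1280, (D,hash)→2480, (D,merge)→3360, (C,merge)→6000, (C,hash)→9760, (C,nl)→20720 …(+1); best=1280 via (C,nl_idx)
  {BDE}: card=160; try (B,hash)→960, (B,nl_idx)→1080, (B,merge)→1120, (E,hash)→1400, (B,nl)→1520, (E,nl_idx)→3480 …(+2); best=960 via (B,hash)
  {ABD}: card=48000; try (D,hash)→4880, (A,hash)→9920, (A,merge)→10240, (D,merge)→26160, (A,nl_idx)→52760, (A,nl)→240440 …(+1); best=4880 via (D,hash)
  {BCDE}: card=800; try (B,hash)→1680, (B,nl_idx)→3080, (C,nl_idx)→3200, (B,merge)→3200, (B,nl)→5280, (C,merge)→7400 …(+2); best=1680 via (B,hash)
  {ABDE}: card=16000; try (A,merge)→7400, (A,hash)→10120, (A,nl_idx)→18400, (E,hash)→53360, (A,nl)→80960, (E,nl_idx)→308880 …(+2); best=7400 via (A,merge)
  {ABCDE}: card=80000; try (A,hash)→11480, (A,merge)→15480, (C,hash)→32400, (A,nl_idx)→88880, (C,nl_idx)→231400, (C,merge)→252400 …(+2); best=11480 via (A,hash)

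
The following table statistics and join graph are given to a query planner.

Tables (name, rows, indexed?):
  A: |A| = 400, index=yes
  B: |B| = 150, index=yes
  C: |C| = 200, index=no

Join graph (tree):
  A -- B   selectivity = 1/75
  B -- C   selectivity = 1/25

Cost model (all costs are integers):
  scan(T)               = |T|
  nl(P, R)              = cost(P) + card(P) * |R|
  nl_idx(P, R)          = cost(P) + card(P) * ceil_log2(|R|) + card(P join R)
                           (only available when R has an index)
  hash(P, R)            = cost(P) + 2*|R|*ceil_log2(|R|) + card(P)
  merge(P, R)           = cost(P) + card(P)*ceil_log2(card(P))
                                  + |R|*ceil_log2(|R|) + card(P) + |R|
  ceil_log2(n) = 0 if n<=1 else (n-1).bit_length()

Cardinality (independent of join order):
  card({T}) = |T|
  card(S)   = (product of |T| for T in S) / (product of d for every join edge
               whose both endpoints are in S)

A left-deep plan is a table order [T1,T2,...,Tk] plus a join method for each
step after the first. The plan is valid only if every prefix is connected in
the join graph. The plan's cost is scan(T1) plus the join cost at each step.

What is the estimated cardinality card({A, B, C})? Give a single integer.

6400

Tables in S: A(400), B(150), C(200)
Edges inside S: A-B(d=75), B-C(d=25)
numerator = 400 * 150 * 200 = 12000000
denominator = 75 * 25 = 1875
card(S) = 12000000 / 1875 = 6400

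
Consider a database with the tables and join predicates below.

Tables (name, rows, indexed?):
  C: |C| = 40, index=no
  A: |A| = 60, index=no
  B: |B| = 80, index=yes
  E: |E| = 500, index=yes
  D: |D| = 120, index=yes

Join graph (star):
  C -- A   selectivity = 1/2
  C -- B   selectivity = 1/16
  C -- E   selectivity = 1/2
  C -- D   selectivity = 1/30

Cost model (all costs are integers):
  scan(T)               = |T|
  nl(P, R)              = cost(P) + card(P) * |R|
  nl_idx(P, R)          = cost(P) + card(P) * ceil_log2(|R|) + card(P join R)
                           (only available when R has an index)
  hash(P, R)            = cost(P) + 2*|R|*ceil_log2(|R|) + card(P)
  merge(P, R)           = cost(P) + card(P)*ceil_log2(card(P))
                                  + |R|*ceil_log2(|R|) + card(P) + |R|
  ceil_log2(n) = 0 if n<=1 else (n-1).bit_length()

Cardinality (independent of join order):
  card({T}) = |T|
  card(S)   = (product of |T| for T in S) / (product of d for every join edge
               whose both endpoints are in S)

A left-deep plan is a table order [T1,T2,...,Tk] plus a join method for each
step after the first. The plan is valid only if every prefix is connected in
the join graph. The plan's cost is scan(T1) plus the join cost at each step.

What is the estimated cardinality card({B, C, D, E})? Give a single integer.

Tables in S: B(80), C(40), D(120), E(500)
Edges inside S: C-B(d=16), C-E(d=2), C-D(d=30)
numerator = 80 * 40 * 120 * 500 = 192000000
denominator = 16 * 2 * 30 = 960
card(S) = 192000000 / 960 = 200000

200000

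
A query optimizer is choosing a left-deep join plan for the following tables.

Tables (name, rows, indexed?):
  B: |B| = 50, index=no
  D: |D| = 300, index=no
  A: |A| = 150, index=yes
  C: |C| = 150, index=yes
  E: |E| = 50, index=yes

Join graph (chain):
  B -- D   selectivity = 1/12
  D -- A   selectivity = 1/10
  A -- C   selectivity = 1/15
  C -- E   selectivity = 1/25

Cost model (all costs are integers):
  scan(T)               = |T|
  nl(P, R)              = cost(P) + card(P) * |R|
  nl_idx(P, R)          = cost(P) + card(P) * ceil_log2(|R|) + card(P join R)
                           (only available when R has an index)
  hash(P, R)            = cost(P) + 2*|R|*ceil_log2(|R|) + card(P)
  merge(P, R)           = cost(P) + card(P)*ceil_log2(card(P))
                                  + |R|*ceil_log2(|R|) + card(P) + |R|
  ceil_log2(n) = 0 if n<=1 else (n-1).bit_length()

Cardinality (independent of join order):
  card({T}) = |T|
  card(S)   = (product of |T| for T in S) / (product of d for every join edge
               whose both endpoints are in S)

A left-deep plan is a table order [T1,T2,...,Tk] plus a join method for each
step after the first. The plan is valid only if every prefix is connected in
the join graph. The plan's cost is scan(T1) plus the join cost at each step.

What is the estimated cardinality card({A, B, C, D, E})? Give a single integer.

Tables in S: A(150), B(50), C(150), D(300), E(50)
Edges inside S: B-D(d=12), D-A(d=10), A-C(d=15), C-E(d=25)
numerator = 150 * 50 * 150 * 300 * 50 = 16875000000
denominator = 12 * 10 * 15 * 25 = 45000
card(S) = 16875000000 / 45000 = 375000

375000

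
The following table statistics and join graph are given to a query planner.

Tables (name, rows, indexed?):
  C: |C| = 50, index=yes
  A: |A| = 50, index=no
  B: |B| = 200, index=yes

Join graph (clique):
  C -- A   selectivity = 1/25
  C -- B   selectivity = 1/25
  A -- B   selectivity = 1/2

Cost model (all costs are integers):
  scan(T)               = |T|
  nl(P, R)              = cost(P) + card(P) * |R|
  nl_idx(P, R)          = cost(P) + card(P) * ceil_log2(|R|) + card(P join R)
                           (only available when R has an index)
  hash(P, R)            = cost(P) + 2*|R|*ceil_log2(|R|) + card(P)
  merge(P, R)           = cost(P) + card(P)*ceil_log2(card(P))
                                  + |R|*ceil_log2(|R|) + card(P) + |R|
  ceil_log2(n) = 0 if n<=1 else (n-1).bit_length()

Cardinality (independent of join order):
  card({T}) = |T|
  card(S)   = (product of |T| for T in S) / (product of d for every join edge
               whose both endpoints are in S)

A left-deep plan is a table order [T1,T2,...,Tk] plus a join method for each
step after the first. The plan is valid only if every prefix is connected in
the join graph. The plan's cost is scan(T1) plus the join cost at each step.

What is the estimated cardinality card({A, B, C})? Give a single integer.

400

Tables in S: A(50), B(200), C(50)
Edges inside S: C-A(d=25), C-B(d=25), A-B(d=2)
numerator = 50 * 200 * 50 = 500000
denominator = 25 * 25 * 2 = 1250
card(S) = 500000 / 1250 = 400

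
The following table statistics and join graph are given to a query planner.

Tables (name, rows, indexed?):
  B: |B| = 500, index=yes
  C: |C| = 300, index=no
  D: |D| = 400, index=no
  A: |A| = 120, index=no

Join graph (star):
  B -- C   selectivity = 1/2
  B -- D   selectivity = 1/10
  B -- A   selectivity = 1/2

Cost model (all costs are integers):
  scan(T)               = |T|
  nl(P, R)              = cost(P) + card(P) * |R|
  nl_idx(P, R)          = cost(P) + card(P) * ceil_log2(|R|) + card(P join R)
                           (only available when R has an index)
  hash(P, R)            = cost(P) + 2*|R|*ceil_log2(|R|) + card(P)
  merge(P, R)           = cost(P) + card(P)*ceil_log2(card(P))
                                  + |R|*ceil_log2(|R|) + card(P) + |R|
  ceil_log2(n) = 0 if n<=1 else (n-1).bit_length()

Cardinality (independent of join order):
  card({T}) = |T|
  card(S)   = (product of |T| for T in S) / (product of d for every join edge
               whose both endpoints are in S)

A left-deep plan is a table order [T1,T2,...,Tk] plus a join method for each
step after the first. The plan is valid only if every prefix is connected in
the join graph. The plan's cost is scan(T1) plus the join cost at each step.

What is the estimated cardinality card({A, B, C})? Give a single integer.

Tables in S: A(120), B(500), C(300)
Edges inside S: B-C(d=2), B-A(d=2)
numerator = 120 * 500 * 300 = 18000000
denominator = 2 * 2 = 4
card(S) = 18000000 / 4 = 4500000

4500000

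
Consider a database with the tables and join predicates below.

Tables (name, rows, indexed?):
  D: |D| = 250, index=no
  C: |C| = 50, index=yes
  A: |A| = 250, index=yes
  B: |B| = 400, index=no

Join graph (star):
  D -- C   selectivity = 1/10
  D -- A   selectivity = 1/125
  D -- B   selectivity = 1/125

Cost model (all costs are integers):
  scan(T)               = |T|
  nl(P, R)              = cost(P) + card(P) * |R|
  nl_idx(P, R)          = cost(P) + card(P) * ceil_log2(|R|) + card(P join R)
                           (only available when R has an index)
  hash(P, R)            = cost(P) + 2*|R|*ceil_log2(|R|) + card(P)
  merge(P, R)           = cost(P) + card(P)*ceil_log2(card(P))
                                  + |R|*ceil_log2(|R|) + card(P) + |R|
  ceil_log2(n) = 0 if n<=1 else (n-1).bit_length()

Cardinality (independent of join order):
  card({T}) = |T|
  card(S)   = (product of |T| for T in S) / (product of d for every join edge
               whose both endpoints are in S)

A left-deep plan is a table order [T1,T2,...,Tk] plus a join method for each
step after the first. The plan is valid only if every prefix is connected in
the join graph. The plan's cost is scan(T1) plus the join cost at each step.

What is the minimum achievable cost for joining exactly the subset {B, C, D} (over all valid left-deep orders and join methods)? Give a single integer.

6200

Selinger DP over subsets of {B,C,D}:
  {D}: scan cost=250, card=250
  {C}: scan cost=50, card=50
  {B}: scan cost=400, card=400
  {CD}: card=1250; try (C,hash)→1100, (D,merge)→2650, (C,merge)→2850, (C,nl_idx)→3000, (D,hash)→4100, (D,nl)→12550 …(+1); best=1100 via (C,hash)
  {BD}: card=800; try (D,hash)→4800, (B,merge)→6500, (D,merge)→6650, (B,hash)→7700, (B,nl)→100250, (D,nl)→100400; best=4800 via (D,hash)
  {BCD}: card=4000; try (C,hash)→6200, (B,hash)→9550, (C,nl_idx)→13600, (C,merge)→13950, (B,merge)→20100, (C,nl)→44800 …(+1); best=6200 via (C,hash)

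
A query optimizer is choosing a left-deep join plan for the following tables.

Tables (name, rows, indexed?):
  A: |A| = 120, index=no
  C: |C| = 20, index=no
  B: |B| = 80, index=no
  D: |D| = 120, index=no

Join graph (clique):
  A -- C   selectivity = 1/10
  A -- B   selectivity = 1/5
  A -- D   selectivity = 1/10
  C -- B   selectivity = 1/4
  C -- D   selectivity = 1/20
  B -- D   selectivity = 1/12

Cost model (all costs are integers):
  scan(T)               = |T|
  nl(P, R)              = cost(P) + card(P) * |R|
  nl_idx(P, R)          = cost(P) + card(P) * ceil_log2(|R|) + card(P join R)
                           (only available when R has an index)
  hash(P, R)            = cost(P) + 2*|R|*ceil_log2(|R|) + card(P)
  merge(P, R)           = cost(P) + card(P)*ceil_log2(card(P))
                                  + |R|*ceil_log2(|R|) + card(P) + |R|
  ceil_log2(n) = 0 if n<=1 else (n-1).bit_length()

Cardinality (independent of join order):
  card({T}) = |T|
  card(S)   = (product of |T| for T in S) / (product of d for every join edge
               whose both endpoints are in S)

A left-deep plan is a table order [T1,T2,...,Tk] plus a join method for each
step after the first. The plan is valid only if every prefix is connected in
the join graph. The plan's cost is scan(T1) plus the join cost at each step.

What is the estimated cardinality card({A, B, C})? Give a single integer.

960

Tables in S: A(120), B(80), C(20)
Edges inside S: A-C(d=10), A-B(d=5), C-B(d=4)
numerator = 120 * 80 * 20 = 192000
denominator = 10 * 5 * 4 = 200
card(S) = 192000 / 200 = 960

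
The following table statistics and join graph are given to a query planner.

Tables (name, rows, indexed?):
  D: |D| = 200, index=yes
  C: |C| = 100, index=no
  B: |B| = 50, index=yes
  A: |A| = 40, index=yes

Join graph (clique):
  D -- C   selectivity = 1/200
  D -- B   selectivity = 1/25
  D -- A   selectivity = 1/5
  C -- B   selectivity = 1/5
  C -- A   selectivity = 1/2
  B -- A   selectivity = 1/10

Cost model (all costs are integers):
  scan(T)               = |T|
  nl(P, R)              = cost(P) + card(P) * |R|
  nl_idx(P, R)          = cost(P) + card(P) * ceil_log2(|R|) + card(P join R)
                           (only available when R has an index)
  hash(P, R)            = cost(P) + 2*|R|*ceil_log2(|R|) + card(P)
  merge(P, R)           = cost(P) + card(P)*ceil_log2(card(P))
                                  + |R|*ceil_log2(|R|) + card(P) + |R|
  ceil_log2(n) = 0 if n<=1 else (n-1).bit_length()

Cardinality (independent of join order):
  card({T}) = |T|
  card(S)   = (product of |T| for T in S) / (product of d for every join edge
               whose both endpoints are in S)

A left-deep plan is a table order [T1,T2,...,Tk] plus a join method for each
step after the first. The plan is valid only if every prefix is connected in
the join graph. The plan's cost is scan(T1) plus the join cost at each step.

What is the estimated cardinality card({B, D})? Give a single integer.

Tables in S: B(50), D(200)
Edges inside S: D-B(d=25)
numerator = 50 * 200 = 10000
denominator = 25 = 25
card(S) = 10000 / 25 = 400

400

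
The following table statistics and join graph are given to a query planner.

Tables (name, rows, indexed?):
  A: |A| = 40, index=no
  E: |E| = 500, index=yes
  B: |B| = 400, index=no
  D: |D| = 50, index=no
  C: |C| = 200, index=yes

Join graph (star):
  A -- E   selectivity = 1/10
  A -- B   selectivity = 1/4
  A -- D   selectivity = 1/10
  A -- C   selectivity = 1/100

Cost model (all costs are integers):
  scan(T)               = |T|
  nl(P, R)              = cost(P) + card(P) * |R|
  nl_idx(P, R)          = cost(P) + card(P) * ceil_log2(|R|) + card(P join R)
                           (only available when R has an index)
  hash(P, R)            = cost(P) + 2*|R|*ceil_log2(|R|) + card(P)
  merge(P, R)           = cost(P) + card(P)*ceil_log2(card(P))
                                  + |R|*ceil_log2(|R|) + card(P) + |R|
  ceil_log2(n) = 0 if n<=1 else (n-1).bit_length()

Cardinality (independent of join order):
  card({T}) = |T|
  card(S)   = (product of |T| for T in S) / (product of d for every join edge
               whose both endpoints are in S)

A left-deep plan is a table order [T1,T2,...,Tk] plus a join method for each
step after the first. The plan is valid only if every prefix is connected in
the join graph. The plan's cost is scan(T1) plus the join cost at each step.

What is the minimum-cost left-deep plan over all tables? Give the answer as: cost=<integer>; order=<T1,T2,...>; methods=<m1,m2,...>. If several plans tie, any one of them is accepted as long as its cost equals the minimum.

cost=36960; order=A,C,E,D,B; methods=nl_idx,nl_idx,hash,hash

Selinger DP (subsets sized 1..n):
  {A}: scan cost=40, card=40
  {E}: scan cost=500, card=500
  {B}: scan cost=400, card=400
  {D}: scan cost=50, card=50
  {C}: scan cost=200, card=200
  {AE}: card=2000; try (A,hash)→1480, (E,nl_idx)→2400, (E,merge)→5320, (A,merge)→5780, (E,hash)→9080, (E,nl)→20040 …(+1); best=1480 via (A,hash)
  {AB}: card=4000; try (A,hash)→1280, (B,merge)→4320, (A,merge)→4680, (B,hash)→7280, (B,nl)→16040, (A,nl)→16400; best=1280 via (A,hash)
  {AD}: card=200; try (A,hash)→580, (D,merge)→670, (D,hash)→680, (A,merge)→680, (D,nl)→2040, (A,nl)→2050; best=580 via (A,hash)
  {AC}: card=80; try (C,nl_idx)→440, (A,hash)→880, (C,merge)→2120, (A,merge)→2280, (C,hash)→3280, (C,nl)→8040 …(+1); best=440 via (C,nl_idx)
  {ABE}: card=200000; try (B,hash)→10680, (E,hash)→14280, (B,merge)→29480, (E,merge)→58280, (E,nl_idx)→237280, (B,nl)→801480 …(+1); best=10680 via (B,hash)
  {ADE}: card=10000; try (D,hash)→4080, (E,merge)→7380, (E,hash)→9780, (E,nl_idx)→12380, (D,merge)→25830, (E,nl)→100580 …(+1); best=4080 via (D,hash)
  {ACE}: card=4000; try (E,nl_idx)→5160, (E,merge)→6080, (C,hash)→6680, (E,hash)→9520, (C,nl_idx)→21480, (C,merge)→27280 …(+2); best=5160 via (E,nl_idx)
  {ABD}: card=20000; try (D,hash)→5880, (B,merge)→6380, (B,hash)→7980, (D,merge)→53630, (B,nl)→80580, (D,nl)→201280; best=5880 via (D,hash)
  {ABC}: card=8000; try (B,merge)→5080, (B,hash)→7720, (C,hash)→8480, (B,nl)→32440, (C,nl_idx)→41280, (C,merge)→55080 …(+1); best=5080 via (B,merge)
  {ACD}: card=400; try (D,hash)→1120, (D,merge)→1430, (C,nl_idx)→2580, (C,hash)→3980, (C,merge)→4180, (D,nl)→4440 …(+1); best=1120 via (D,hash)
  {ABDE}: card=1000000; try (B,hash)→21280, (E,hash)→34880, (B,merge)→158080, (D,hash)→211280, (E,merge)→330880, (E,nl_idx)→1185880 …(+4); best=21280 via (B,hash)
  {ABCE}: card=400000; try (B,hash)→16360, (E,hash)→22080, (B,merge)→61160, (E,merge)→122080, (C,hash)→213880, (E,nl_idx)→477080 …(+5); best=16360 via (B,hash)
  {ACDE}: card=20000; try (D,hash)→9760, (E,merge)→10120, (E,hash)→10520, (C,hash)→17280, (E,nl_idx)→24720, (D,merge)→57510 …(+5); best=9760 via (D,hash)
  {ABCD}: card=40000; try (B,hash)→8720, (B,merge)→9120, (D,hash)→13680, (C,hash)→29080, (D,merge)→117430, (B,nl)→161120 …(+4); best=8720 via (B,hash)
  {ABCDE}: card=2000000; try (B,hash)→36960, (E,hash)→57720, (B,merge)→333760, (D,hash)→416960, (E,merge)→693720, (C,hash)→1024480 …(+8); best=36960 via (B,hash)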